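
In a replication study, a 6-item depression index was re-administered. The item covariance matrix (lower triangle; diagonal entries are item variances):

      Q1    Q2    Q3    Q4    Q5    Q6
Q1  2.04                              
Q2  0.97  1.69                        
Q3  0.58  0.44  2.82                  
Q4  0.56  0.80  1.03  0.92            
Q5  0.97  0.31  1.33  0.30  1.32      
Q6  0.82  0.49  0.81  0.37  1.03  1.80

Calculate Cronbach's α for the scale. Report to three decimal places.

α = 0.805

Σσ²ᵢ = 2.04 + 1.69 + 2.82 + 0.92 + 1.32 + 1.80 = 10.59
Σ_{i<j} σ_ij = 10.81
σ²_total = 10.59 + 2 × 10.81 = 32.21
α = (k/(k−1))·(1 − Σσ²ᵢ/σ²_total) = (6/5)·(1 − 10.59/32.21) = 0.805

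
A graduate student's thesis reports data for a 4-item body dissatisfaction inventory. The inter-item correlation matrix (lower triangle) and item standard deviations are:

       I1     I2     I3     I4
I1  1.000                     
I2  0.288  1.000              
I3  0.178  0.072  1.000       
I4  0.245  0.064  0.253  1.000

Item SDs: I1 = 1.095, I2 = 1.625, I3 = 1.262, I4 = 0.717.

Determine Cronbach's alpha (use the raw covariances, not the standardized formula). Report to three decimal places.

α = 0.427

Σσ²ᵢ = 1.095² + 1.625² + 1.262² + 0.717² = 5.9464
Covariances σ_ij = r_ij · s_i · s_j:
  σ(I1,I2) = 0.288 × 1.095 × 1.625 = 0.5125
  σ(I1,I3) = 0.178 × 1.095 × 1.262 = 0.2460
  σ(I1,I4) = 0.245 × 1.095 × 0.717 = 0.1924
  σ(I2,I3) = 0.072 × 1.625 × 1.262 = 0.1477
  σ(I2,I4) = 0.064 × 1.625 × 0.717 = 0.0746
  σ(I3,I4) = 0.253 × 1.262 × 0.717 = 0.2289
σ²_T = Σσ²ᵢ + 2·Σσ_ij = 5.9464 + 2 × 1.4021 = 8.7506
α = (4/3)·(1 − 5.9464/8.7506) = 0.427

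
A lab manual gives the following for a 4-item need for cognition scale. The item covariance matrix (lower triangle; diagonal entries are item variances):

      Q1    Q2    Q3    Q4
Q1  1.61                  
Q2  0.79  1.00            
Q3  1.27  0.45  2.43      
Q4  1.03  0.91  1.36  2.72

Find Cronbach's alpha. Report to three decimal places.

ΣVar(i) = 1.61 + 1.00 + 2.43 + 2.72 = 7.76
Σ_{i<j} σ_ij = 5.81
Var(T) = 7.76 + 2 × 5.81 = 19.38
α = (k/(k−1))·(1 − ΣVar(i)/Var(T)) = (4/3)·(1 − 7.76/19.38) = 0.799

α = 0.799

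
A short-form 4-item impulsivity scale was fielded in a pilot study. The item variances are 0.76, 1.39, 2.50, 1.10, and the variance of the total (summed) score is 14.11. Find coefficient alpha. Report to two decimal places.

coefficient alpha = 0.79

sum of item variances = 0.76 + 1.39 + 2.50 + 1.10 = 5.75
α = (k/(k−1))·(1 − sum of item variances/Var(T)) = (4/3)·(1 − 5.75/14.11) = 0.79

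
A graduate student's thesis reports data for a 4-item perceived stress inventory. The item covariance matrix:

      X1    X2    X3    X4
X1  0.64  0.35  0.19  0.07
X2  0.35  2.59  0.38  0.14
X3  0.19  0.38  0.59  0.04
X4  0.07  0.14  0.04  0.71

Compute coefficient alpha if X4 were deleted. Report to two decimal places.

α = 0.49

Remaining items: X1, X2, X3 (k = 3).
sum of item variances = 0.64 + 2.59 + 0.59 = 3.82
σ²_total = 3.82 + 2 × 0.92 = 5.66
α (item deleted) = (3/2)·(1 − 3.82/5.66) = 0.49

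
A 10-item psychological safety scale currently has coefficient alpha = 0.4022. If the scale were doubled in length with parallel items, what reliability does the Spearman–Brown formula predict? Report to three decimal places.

Length factor m = 2
α' = m·α / (1 + (m−1)·α)
   = 2 × 0.4022 / (1 + (2 − 1) × 0.4022)
   = 0.8044 / 1.4022 = 0.574

predicted reliability = 0.574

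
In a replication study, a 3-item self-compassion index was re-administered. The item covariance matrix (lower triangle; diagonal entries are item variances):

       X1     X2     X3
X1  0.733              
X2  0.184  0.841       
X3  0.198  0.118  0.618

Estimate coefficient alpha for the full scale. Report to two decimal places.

ΣVar(i) = 0.733 + 0.841 + 0.618 = 2.192
Sum of the distinct covariances = 0.500
Var(T) = 2.192 + 2 × 0.500 = 3.192
α = (k/(k−1))·(1 − ΣVar(i)/Var(T)) = (3/2)·(1 − 2.192/3.192) = 0.47

α = 0.47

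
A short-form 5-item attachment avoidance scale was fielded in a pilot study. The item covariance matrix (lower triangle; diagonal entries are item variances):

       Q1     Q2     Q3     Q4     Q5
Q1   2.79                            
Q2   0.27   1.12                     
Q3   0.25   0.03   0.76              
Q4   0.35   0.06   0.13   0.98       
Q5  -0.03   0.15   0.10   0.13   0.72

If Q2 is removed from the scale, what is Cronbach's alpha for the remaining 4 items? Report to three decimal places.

Remaining items: Q1, Q3, Q4, Q5 (k = 4).
Σσ²ᵢ = 2.79 + 0.76 + 0.98 + 0.72 = 5.25
σ²_total = 5.25 + 2 × 0.93 = 7.11
α (item deleted) = (4/3)·(1 − 5.25/7.11) = 0.349

Cronbach's alpha = 0.349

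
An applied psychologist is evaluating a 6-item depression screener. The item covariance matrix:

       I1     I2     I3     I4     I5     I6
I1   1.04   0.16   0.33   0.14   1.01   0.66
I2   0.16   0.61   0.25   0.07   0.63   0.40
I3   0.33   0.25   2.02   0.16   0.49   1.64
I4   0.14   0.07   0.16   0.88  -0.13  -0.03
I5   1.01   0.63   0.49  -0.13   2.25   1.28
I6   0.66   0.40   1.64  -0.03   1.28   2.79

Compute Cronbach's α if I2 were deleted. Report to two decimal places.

Remaining items: I1, I3, I4, I5, I6 (k = 5).
Σσᵢ² = 1.04 + 2.02 + 0.88 + 2.25 + 2.79 = 8.98
σ²_T = 8.98 + 2 × 5.55 = 20.08
α (item deleted) = (5/4)·(1 − 8.98/20.08) = 0.69

Cronbach's α = 0.69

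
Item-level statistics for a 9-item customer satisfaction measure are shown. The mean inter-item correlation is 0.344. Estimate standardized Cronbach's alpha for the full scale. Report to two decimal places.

Standardized α = k·r̄ / (1 + (k−1)·r̄) = 9 × 0.344 / (1 + 8 × 0.344)
  = 3.0960 / 3.7520 = 0.83

α = 0.83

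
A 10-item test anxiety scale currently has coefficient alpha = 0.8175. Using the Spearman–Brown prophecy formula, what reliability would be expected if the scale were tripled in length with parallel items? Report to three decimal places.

predicted reliability = 0.931

Length factor m = 3
α' = m·α / (1 + (m−1)·α)
   = 3 × 0.8175 / (1 + (3 − 1) × 0.8175)
   = 2.4525 / 2.6350 = 0.931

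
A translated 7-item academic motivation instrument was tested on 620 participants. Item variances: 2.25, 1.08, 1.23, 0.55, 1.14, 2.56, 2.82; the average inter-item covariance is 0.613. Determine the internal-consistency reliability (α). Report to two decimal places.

α = 0.80

sum of item variances = 2.25 + 1.08 + 1.23 + 0.55 + 1.14 + 2.56 + 2.82 = 11.63
Sum of the 21 distinct covariances = 21 × 0.613 = 12.873
σ²_total = sum of item variances + 2·Σcov = 11.63 + 2 × 12.873 = 37.376
α = (7/6)·(1 − 11.63/37.376) = 0.80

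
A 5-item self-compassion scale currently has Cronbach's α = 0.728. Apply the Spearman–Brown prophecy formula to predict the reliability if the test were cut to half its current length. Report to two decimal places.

predicted reliability = 0.57

Length factor m = 1/2
α' = m·α / (1 − (1−m)·α)
   = 1/2 × 0.728 / (1 − (1 − 1/2) × 0.728)
   = 0.3640 / 0.6360 = 0.57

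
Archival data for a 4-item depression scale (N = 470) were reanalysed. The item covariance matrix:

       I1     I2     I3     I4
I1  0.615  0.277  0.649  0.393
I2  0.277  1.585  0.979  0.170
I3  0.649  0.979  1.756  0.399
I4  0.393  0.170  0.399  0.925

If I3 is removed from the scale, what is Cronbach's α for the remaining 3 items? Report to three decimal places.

Remaining items: I1, I2, I4 (k = 3).
ΣVar(i) = 0.615 + 1.585 + 0.925 = 3.125
σ²_T = 3.125 + 2 × 0.840 = 4.805
α (item deleted) = (3/2)·(1 − 3.125/4.805) = 0.524

α = 0.524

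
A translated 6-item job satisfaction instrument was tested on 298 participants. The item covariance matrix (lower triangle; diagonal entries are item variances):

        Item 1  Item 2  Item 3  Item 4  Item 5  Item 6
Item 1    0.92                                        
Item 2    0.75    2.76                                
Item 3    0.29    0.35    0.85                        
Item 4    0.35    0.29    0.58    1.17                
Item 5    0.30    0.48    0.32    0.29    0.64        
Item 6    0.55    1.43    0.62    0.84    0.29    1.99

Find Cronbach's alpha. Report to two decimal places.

ΣVar(i) = 0.92 + 2.76 + 0.85 + 1.17 + 0.64 + 1.99 = 8.33
Σ_{i<j} σ_ij = 7.73
σ²_total = 8.33 + 2 × 7.73 = 23.79
α = (k/(k−1))·(1 − ΣVar(i)/σ²_total) = (6/5)·(1 − 8.33/23.79) = 0.78

Cronbach's alpha = 0.78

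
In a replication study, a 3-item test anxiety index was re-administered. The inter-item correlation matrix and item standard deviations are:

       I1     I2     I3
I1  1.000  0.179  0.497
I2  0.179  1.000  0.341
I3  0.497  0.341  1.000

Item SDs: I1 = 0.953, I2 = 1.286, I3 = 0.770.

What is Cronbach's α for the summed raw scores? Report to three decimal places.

Cronbach's α = 0.553

Σσ²ᵢ = 0.953² + 1.286² + 0.770² = 3.1549
Covariances σ_ij = r_ij · s_i · s_j:
  σ(I1,I2) = 0.179 × 0.953 × 1.286 = 0.2194
  σ(I1,I3) = 0.497 × 0.953 × 0.770 = 0.3647
  σ(I2,I3) = 0.341 × 1.286 × 0.770 = 0.3377
σ²_T = Σσ²ᵢ + 2·Σσ_ij = 3.1549 + 2 × 0.9218 = 4.9985
α = (3/2)·(1 − 3.1549/4.9985) = 0.553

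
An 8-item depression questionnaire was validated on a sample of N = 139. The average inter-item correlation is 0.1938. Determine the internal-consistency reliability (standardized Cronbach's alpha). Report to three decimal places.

Standardized α = k·r̄ / (1 + (k−1)·r̄) = 8 × 0.1938 / (1 + 7 × 0.1938)
  = 1.5504 / 2.3566 = 0.658

standardized Cronbach's alpha = 0.658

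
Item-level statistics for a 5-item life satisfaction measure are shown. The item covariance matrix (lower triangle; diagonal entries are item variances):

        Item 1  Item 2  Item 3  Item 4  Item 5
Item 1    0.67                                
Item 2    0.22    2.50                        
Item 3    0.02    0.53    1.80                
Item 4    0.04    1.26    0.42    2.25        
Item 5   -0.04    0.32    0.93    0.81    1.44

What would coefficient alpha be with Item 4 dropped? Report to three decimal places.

α = 0.509

Remaining items: Item 1, Item 2, Item 3, Item 5 (k = 4).
ΣVar(i) = 0.67 + 2.50 + 1.80 + 1.44 = 6.41
σ²_total = 6.41 + 2 × 1.98 = 10.37
α (item deleted) = (4/3)·(1 − 6.41/10.37) = 0.509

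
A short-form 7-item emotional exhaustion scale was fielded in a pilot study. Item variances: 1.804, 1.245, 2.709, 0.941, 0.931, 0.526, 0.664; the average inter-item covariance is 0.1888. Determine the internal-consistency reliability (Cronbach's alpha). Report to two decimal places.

Σσᵢ² = 1.804 + 1.245 + 2.709 + 0.941 + 0.931 + 0.526 + 0.664 = 8.820
Sum of the 21 distinct covariances = 21 × 0.1888 = 3.9648
total variance = Σσᵢ² + 2·Σcov = 8.820 + 2 × 3.9648 = 16.7496
α = (7/6)·(1 − 8.820/16.7496) = 0.55

α = 0.55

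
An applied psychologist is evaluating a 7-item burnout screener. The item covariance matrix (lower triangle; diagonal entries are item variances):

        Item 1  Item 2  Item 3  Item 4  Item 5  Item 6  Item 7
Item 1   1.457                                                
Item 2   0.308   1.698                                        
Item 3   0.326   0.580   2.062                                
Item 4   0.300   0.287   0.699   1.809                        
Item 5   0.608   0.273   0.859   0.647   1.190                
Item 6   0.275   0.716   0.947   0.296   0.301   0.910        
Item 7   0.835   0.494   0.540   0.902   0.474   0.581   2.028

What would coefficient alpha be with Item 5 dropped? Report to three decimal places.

α = 0.743

Remaining items: Item 1, Item 2, Item 3, Item 4, Item 6, Item 7 (k = 6).
sum of item variances = 1.457 + 1.698 + 2.062 + 1.809 + 0.910 + 2.028 = 9.964
total variance = 9.964 + 2 × 8.086 = 26.136
α (item deleted) = (6/5)·(1 − 9.964/26.136) = 0.743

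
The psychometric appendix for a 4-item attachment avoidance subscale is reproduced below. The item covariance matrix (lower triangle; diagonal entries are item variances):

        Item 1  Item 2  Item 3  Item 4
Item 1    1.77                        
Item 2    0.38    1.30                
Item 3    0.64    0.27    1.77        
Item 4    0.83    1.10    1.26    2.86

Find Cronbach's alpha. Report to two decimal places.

Σσ²ᵢ = 1.77 + 1.30 + 1.77 + 2.86 = 7.70
Σ_{i<j} σ_ij = 4.48
Var(T) = 7.70 + 2 × 4.48 = 16.66
α = (k/(k−1))·(1 − Σσ²ᵢ/Var(T)) = (4/3)·(1 − 7.70/16.66) = 0.72

Cronbach's alpha = 0.72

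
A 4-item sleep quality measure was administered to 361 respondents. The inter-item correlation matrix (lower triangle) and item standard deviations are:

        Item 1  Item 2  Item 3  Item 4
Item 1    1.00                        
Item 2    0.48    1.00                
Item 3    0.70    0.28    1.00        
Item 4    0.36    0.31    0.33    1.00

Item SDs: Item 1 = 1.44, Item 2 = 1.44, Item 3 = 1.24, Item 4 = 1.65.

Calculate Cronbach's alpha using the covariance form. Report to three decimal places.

Σσ²ᵢ = 1.44² + 1.44² + 1.24² + 1.65² = 8.4073
Covariances σ_ij = r_ij · s_i · s_j:
  σ(Item 1,Item 2) = 0.48 × 1.44 × 1.44 = 0.9953
  σ(Item 1,Item 3) = 0.70 × 1.44 × 1.24 = 1.2499
  σ(Item 1,Item 4) = 0.36 × 1.44 × 1.65 = 0.8554
  σ(Item 2,Item 3) = 0.28 × 1.44 × 1.24 = 0.5000
  σ(Item 2,Item 4) = 0.31 × 1.44 × 1.65 = 0.7366
  σ(Item 3,Item 4) = 0.33 × 1.24 × 1.65 = 0.6752
σ²_T = Σσ²ᵢ + 2·Σσ_ij = 8.4073 + 2 × 5.0124 = 18.4321
α = (4/3)·(1 − 8.4073/18.4321) = 0.725

Cronbach's alpha = 0.725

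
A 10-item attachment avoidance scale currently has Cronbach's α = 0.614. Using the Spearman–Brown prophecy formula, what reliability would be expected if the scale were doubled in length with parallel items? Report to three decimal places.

predicted reliability = 0.761

Length factor m = 2
α' = m·α / (1 + (m−1)·α)
   = 2 × 0.614 / (1 + (2 − 1) × 0.614)
   = 1.2280 / 1.6140 = 0.761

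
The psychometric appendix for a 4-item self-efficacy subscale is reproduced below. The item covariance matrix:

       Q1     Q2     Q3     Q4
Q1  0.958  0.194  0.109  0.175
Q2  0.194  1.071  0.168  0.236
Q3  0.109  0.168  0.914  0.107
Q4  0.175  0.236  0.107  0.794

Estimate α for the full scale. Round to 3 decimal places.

α = 0.461

sum of item variances = 0.958 + 1.071 + 0.914 + 0.794 = 3.737
Σ_{i<j} σ_ij = 0.989
total variance = 3.737 + 2 × 0.989 = 5.715
α = (k/(k−1))·(1 − sum of item variances/total variance) = (4/3)·(1 − 3.737/5.715) = 0.461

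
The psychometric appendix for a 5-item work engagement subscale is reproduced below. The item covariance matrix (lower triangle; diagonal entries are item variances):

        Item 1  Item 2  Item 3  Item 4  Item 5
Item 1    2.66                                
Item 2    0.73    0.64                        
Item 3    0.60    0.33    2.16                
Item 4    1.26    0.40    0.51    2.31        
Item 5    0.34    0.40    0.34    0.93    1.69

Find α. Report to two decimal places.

α = 0.69

Σσᵢ² = 2.66 + 0.64 + 2.16 + 2.31 + 1.69 = 9.46
Σ_{i<j} σ_ij = 5.84
total variance = 9.46 + 2 × 5.84 = 21.14
α = (k/(k−1))·(1 − Σσᵢ²/total variance) = (5/4)·(1 − 9.46/21.14) = 0.69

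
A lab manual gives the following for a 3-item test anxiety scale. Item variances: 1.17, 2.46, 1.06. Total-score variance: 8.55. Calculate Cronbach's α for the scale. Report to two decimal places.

α = 0.68

ΣVar(i) = 1.17 + 2.46 + 1.06 = 4.69
α = (k/(k−1))·(1 − ΣVar(i)/total variance) = (3/2)·(1 − 4.69/8.55) = 0.68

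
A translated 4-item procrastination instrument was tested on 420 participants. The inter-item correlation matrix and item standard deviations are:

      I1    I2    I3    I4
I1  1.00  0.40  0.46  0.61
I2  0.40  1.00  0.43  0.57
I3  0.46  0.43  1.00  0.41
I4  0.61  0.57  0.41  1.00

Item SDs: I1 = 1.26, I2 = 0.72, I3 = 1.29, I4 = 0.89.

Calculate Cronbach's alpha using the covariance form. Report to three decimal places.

α = 0.761

Σσ²ᵢ = 1.26² + 0.72² + 1.29² + 0.89² = 4.5622
Covariances σ_ij = r_ij · s_i · s_j:
  σ(I1,I2) = 0.40 × 1.26 × 0.72 = 0.3629
  σ(I1,I3) = 0.46 × 1.26 × 1.29 = 0.7477
  σ(I1,I4) = 0.61 × 1.26 × 0.89 = 0.6841
  σ(I2,I3) = 0.43 × 0.72 × 1.29 = 0.3994
  σ(I2,I4) = 0.57 × 0.72 × 0.89 = 0.3653
  σ(I3,I4) = 0.41 × 1.29 × 0.89 = 0.4707
σ²_T = Σσ²ᵢ + 2·Σσ_ij = 4.5622 + 2 × 3.0301 = 10.6224
α = (4/3)·(1 − 4.5622/10.6224) = 0.761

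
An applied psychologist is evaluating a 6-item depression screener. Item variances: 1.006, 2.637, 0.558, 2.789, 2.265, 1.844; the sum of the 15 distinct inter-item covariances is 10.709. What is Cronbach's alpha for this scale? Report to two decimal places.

α = 0.79

Σσ²ᵢ = 1.006 + 2.637 + 0.558 + 2.789 + 2.265 + 1.844 = 11.099
Sum of distinct covariances = 10.709
σ²_total = Σσ²ᵢ + 2·Σcov = 11.099 + 2 × 10.709 = 32.517
α = (6/5)·(1 − 11.099/32.517) = 0.79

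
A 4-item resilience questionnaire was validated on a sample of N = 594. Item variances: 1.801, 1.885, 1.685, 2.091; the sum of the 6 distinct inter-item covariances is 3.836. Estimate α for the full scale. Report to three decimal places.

α = 0.676

sum of item variances = 1.801 + 1.885 + 1.685 + 2.091 = 7.462
Sum of distinct covariances = 3.836
σ²_T = sum of item variances + 2·Σcov = 7.462 + 2 × 3.836 = 15.134
α = (4/3)·(1 − 7.462/15.134) = 0.676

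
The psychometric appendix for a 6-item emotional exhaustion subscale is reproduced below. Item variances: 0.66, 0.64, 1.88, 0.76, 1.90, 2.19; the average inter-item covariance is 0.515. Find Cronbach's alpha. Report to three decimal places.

α = 0.790

sum of item variances = 0.66 + 0.64 + 1.88 + 0.76 + 1.90 + 2.19 = 8.03
Sum of the 15 distinct covariances = 15 × 0.515 = 7.725
σ²_T = sum of item variances + 2·Σcov = 8.03 + 2 × 7.725 = 23.480
α = (6/5)·(1 − 8.03/23.480) = 0.790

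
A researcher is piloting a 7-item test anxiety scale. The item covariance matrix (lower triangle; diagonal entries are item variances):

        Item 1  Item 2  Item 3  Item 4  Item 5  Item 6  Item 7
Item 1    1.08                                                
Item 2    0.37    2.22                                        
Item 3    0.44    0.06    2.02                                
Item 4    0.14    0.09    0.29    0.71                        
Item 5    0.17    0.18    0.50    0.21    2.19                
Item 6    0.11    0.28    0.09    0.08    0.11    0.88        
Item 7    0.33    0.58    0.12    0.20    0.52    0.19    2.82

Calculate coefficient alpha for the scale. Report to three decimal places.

α = 0.536

sum of item variances = 1.08 + 2.22 + 2.02 + 0.71 + 2.19 + 0.88 + 2.82 = 11.92
Sum of off-diagonal covariances = 5.06
total variance = 11.92 + 2 × 5.06 = 22.04
α = (k/(k−1))·(1 − sum of item variances/total variance) = (7/6)·(1 − 11.92/22.04) = 0.536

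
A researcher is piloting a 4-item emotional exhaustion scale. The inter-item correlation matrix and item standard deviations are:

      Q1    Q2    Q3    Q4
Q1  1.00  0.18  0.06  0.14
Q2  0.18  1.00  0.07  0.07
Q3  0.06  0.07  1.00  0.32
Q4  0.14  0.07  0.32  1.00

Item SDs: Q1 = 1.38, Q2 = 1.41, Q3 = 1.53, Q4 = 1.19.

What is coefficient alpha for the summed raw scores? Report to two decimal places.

α = 0.39

Σσ²ᵢ = 1.38² + 1.41² + 1.53² + 1.19² = 7.6495
Covariances σ_ij = r_ij · s_i · s_j:
  σ(Q1,Q2) = 0.18 × 1.38 × 1.41 = 0.3502
  σ(Q1,Q3) = 0.06 × 1.38 × 1.53 = 0.1267
  σ(Q1,Q4) = 0.14 × 1.38 × 1.19 = 0.2299
  σ(Q2,Q3) = 0.07 × 1.41 × 1.53 = 0.1510
  σ(Q2,Q4) = 0.07 × 1.41 × 1.19 = 0.1175
  σ(Q3,Q4) = 0.32 × 1.53 × 1.19 = 0.5826
σ²_T = Σσ²ᵢ + 2·Σσ_ij = 7.6495 + 2 × 1.5579 = 10.7653
α = (4/3)·(1 − 7.6495/10.7653) = 0.39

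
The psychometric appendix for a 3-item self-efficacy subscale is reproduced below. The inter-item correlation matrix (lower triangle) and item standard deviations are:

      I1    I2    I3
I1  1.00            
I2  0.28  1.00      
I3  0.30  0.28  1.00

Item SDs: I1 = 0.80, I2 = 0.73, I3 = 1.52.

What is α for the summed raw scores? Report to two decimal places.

Σσ²ᵢ = 0.80² + 0.73² + 1.52² = 3.4833
Covariances σ_ij = r_ij · s_i · s_j:
  σ(I1,I2) = 0.28 × 0.80 × 0.73 = 0.1635
  σ(I1,I3) = 0.30 × 0.80 × 1.52 = 0.3648
  σ(I2,I3) = 0.28 × 0.73 × 1.52 = 0.3107
σ²_T = Σσ²ᵢ + 2·Σσ_ij = 3.4833 + 2 × 0.8390 = 5.1613
α = (3/2)·(1 − 3.4833/5.1613) = 0.49

α = 0.49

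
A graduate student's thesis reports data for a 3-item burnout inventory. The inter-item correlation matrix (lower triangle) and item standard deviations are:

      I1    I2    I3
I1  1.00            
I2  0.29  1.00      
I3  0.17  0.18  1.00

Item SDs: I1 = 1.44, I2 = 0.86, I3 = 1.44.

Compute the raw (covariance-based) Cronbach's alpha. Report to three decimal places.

Σσ²ᵢ = 1.44² + 0.86² + 1.44² = 4.8868
Covariances σ_ij = r_ij · s_i · s_j:
  σ(I1,I2) = 0.29 × 1.44 × 0.86 = 0.3591
  σ(I1,I3) = 0.17 × 1.44 × 1.44 = 0.3525
  σ(I2,I3) = 0.18 × 0.86 × 1.44 = 0.2229
σ²_T = Σσ²ᵢ + 2·Σσ_ij = 4.8868 + 2 × 0.9345 = 6.7558
α = (3/2)·(1 − 4.8868/6.7558) = 0.415

α = 0.415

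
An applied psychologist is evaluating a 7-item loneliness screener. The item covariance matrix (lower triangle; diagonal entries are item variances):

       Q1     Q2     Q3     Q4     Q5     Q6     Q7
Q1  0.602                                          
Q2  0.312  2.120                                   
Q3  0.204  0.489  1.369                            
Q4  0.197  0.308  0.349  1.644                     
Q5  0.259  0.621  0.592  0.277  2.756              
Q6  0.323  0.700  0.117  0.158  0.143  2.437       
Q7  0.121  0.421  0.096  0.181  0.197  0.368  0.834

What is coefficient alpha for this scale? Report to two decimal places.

coefficient alpha = 0.61

sum of item variances = 0.602 + 2.120 + 1.369 + 1.644 + 2.756 + 2.437 + 0.834 = 11.762
Σ_{i<j} σ_ij = 6.433
σ²_T = 11.762 + 2 × 6.433 = 24.628
α = (k/(k−1))·(1 − sum of item variances/σ²_T) = (7/6)·(1 − 11.762/24.628) = 0.61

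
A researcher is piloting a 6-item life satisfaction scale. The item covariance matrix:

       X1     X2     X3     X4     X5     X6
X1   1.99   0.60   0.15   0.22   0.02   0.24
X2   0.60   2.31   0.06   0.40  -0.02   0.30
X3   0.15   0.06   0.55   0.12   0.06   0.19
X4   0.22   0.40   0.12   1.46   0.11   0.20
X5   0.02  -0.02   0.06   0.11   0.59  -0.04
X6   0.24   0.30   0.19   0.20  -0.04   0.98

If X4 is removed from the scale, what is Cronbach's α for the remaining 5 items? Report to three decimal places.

Remaining items: X1, X2, X3, X5, X6 (k = 5).
ΣVar(i) = 1.99 + 2.31 + 0.55 + 0.59 + 0.98 = 6.42
σ²_total = 6.42 + 2 × 1.56 = 9.54
α (item deleted) = (5/4)·(1 − 6.42/9.54) = 0.409

Cronbach's α = 0.409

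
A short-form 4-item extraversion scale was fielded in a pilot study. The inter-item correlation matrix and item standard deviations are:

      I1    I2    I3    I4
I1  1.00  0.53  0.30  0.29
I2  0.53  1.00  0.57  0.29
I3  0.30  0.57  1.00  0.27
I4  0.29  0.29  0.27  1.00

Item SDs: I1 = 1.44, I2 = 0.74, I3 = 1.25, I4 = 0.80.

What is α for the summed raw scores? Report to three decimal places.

Σσ²ᵢ = 1.44² + 0.74² + 1.25² + 0.80² = 4.8237
Covariances σ_ij = r_ij · s_i · s_j:
  σ(I1,I2) = 0.53 × 1.44 × 0.74 = 0.5648
  σ(I1,I3) = 0.30 × 1.44 × 1.25 = 0.5400
  σ(I1,I4) = 0.29 × 1.44 × 0.80 = 0.3341
  σ(I2,I3) = 0.57 × 0.74 × 1.25 = 0.5272
  σ(I2,I4) = 0.29 × 0.74 × 0.80 = 0.1717
  σ(I3,I4) = 0.27 × 1.25 × 0.80 = 0.2700
σ²_T = Σσ²ᵢ + 2·Σσ_ij = 4.8237 + 2 × 2.4078 = 9.6393
α = (4/3)·(1 − 4.8237/9.6393) = 0.666

α = 0.666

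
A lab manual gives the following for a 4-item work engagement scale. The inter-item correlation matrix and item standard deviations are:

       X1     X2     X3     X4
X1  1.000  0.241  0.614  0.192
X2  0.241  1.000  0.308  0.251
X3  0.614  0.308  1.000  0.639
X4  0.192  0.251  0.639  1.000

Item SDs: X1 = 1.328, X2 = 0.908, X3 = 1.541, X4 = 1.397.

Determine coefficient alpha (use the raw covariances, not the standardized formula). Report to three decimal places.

Σσ²ᵢ = 1.328² + 0.908² + 1.541² + 1.397² = 6.9143
Covariances σ_ij = r_ij · s_i · s_j:
  σ(X1,X2) = 0.241 × 1.328 × 0.908 = 0.2906
  σ(X1,X3) = 0.614 × 1.328 × 1.541 = 1.2565
  σ(X1,X4) = 0.192 × 1.328 × 1.397 = 0.3562
  σ(X2,X3) = 0.308 × 0.908 × 1.541 = 0.4310
  σ(X2,X4) = 0.251 × 0.908 × 1.397 = 0.3184
  σ(X3,X4) = 0.639 × 1.541 × 1.397 = 1.3756
σ²_T = Σσ²ᵢ + 2·Σσ_ij = 6.9143 + 2 × 4.0283 = 14.9709
α = (4/3)·(1 − 6.9143/14.9709) = 0.718

α = 0.718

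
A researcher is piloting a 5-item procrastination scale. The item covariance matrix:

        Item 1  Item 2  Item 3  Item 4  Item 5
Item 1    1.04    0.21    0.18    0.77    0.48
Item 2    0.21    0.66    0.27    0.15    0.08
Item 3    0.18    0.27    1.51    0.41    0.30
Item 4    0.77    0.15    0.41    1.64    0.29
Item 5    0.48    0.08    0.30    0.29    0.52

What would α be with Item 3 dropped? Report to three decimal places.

α = 0.675

Remaining items: Item 1, Item 2, Item 4, Item 5 (k = 4).
Σσᵢ² = 1.04 + 0.66 + 1.64 + 0.52 = 3.86
σ²_T = 3.86 + 2 × 1.98 = 7.82
α (item deleted) = (4/3)·(1 − 3.86/7.82) = 0.675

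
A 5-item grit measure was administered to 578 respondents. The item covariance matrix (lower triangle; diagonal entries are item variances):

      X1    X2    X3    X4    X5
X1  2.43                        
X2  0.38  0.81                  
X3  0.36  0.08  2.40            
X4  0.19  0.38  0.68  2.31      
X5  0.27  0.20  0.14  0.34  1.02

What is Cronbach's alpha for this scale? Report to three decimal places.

α = 0.503

Σσᵢ² = 2.43 + 0.81 + 2.40 + 2.31 + 1.02 = 8.97
Sum of the distinct covariances = 3.02
σ²_T = 8.97 + 2 × 3.02 = 15.01
α = (k/(k−1))·(1 − Σσᵢ²/σ²_T) = (5/4)·(1 − 8.97/15.01) = 0.503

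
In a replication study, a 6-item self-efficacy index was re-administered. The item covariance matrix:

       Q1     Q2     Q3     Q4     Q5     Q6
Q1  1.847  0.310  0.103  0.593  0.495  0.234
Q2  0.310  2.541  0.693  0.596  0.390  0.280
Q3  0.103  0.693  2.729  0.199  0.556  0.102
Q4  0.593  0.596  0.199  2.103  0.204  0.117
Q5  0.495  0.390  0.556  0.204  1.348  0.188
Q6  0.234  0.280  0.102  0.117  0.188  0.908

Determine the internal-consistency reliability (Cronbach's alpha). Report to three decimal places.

α = 0.562

ΣVar(i) = 1.847 + 2.541 + 2.729 + 2.103 + 1.348 + 0.908 = 11.476
Sum of off-diagonal covariances = 5.060
total variance = 11.476 + 2 × 5.060 = 21.596
α = (k/(k−1))·(1 − ΣVar(i)/total variance) = (6/5)·(1 − 11.476/21.596) = 0.562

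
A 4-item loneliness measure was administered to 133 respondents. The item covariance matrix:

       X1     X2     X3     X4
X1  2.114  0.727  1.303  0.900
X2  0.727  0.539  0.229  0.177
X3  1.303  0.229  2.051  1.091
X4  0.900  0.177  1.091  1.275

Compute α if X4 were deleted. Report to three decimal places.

Remaining items: X1, X2, X3 (k = 3).
ΣVar(i) = 2.114 + 0.539 + 2.051 = 4.704
Var(T) = 4.704 + 2 × 2.259 = 9.222
α (item deleted) = (3/2)·(1 − 4.704/9.222) = 0.735

α = 0.735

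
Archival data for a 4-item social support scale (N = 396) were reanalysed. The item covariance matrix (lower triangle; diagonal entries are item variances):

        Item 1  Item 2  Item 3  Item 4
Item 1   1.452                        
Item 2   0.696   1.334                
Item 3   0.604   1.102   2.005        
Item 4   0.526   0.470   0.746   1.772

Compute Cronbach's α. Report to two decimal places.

Cronbach's α = 0.74

ΣVar(i) = 1.452 + 1.334 + 2.005 + 1.772 = 6.563
Sum of off-diagonal covariances = 4.144
total variance = 6.563 + 2 × 4.144 = 14.851
α = (k/(k−1))·(1 − ΣVar(i)/total variance) = (4/3)·(1 − 6.563/14.851) = 0.74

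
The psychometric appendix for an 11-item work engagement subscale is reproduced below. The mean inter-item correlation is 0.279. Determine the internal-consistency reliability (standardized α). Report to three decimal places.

Standardized α = k·r̄ / (1 + (k−1)·r̄) = 11 × 0.279 / (1 + 10 × 0.279)
  = 3.0690 / 3.7900 = 0.810

α = 0.810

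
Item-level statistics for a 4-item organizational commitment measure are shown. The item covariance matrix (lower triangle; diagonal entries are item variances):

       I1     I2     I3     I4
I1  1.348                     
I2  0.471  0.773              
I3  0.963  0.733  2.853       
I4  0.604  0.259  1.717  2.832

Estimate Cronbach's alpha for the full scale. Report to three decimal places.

Cronbach's alpha = 0.732

Σσᵢ² = 1.348 + 0.773 + 2.853 + 2.832 = 7.806
Sum of the distinct covariances = 4.747
σ²_T = 7.806 + 2 × 4.747 = 17.300
α = (k/(k−1))·(1 − Σσᵢ²/σ²_T) = (4/3)·(1 − 7.806/17.300) = 0.732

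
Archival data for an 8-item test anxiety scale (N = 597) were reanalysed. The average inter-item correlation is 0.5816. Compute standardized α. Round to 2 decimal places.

standardized α = 0.92

Standardized α = k·r̄ / (1 + (k−1)·r̄) = 8 × 0.5816 / (1 + 7 × 0.5816)
  = 4.6528 / 5.0712 = 0.92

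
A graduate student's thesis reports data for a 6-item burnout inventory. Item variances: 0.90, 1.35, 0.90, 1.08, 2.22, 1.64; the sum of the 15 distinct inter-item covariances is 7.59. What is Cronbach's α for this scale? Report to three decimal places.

Σσ²ᵢ = 0.90 + 1.35 + 0.90 + 1.08 + 2.22 + 1.64 = 8.09
Sum of distinct covariances = 7.59
Var(T) = Σσ²ᵢ + 2·Σcov = 8.09 + 2 × 7.59 = 23.27
α = (6/5)·(1 − 8.09/23.27) = 0.783

Cronbach's α = 0.783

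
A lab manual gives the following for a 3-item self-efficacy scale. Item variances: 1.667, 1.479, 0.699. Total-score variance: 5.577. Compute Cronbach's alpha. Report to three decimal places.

Cronbach's alpha = 0.466

Σσᵢ² = 1.667 + 1.479 + 0.699 = 3.845
α = (k/(k−1))·(1 − Σσᵢ²/Var(T)) = (3/2)·(1 − 3.845/5.577) = 0.466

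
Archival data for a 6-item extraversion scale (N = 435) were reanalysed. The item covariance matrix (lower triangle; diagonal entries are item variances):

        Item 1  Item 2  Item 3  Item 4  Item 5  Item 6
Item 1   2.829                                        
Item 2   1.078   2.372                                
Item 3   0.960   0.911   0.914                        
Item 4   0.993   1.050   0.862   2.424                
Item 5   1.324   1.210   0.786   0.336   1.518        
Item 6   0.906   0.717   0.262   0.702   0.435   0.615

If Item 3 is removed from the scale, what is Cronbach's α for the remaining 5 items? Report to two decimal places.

α = 0.80

Remaining items: Item 1, Item 2, Item 4, Item 5, Item 6 (k = 5).
Σσ²ᵢ = 2.829 + 2.372 + 2.424 + 1.518 + 0.615 = 9.758
total variance = 9.758 + 2 × 8.751 = 27.260
α (item deleted) = (5/4)·(1 − 9.758/27.260) = 0.80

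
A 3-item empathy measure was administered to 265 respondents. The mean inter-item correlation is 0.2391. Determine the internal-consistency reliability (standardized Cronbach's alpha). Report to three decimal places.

Standardized α = k·r̄ / (1 + (k−1)·r̄) = 3 × 0.2391 / (1 + 2 × 0.2391)
  = 0.7173 / 1.4782 = 0.485

α = 0.485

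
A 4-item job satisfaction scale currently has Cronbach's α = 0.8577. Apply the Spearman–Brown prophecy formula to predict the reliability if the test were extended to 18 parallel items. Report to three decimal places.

predicted reliability = 0.964

Length factor m = 18/4 = 4.5000
α' = m·α / (1 + (m−1)·α)
   = 18/4 × 0.8577 / (1 + (18/4 − 1) × 0.8577)
   = 3.8597 / 4.0019 = 0.964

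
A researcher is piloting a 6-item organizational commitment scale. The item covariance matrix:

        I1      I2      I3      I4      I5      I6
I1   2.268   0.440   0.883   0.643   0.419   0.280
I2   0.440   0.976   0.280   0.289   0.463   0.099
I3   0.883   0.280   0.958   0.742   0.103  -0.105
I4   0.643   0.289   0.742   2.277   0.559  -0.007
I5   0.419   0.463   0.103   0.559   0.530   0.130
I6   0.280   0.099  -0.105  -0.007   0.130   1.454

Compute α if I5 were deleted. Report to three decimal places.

α = 0.590

Remaining items: I1, I2, I3, I4, I6 (k = 5).
ΣVar(i) = 2.268 + 0.976 + 0.958 + 2.277 + 1.454 = 7.933
total variance = 7.933 + 2 × 3.544 = 15.021
α (item deleted) = (5/4)·(1 − 7.933/15.021) = 0.590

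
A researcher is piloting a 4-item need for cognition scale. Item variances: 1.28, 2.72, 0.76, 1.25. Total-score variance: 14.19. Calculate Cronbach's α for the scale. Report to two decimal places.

Cronbach's α = 0.77

Σσᵢ² = 1.28 + 2.72 + 0.76 + 1.25 = 6.01
α = (k/(k−1))·(1 − Σσᵢ²/total variance) = (4/3)·(1 − 6.01/14.19) = 0.77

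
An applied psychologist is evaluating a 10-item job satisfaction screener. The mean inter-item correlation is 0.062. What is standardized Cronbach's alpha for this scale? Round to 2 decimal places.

Standardized α = k·r̄ / (1 + (k−1)·r̄) = 10 × 0.062 / (1 + 9 × 0.062)
  = 0.6200 / 1.5580 = 0.40

standardized Cronbach's alpha = 0.40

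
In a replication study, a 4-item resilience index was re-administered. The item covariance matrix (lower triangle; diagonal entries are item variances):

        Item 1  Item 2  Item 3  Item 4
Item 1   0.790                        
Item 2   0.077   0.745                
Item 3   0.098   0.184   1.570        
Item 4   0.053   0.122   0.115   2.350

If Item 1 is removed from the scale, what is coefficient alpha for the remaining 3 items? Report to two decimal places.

Remaining items: Item 2, Item 3, Item 4 (k = 3).
ΣVar(i) = 0.745 + 1.570 + 2.350 = 4.665
σ²_T = 4.665 + 2 × 0.421 = 5.507
α (item deleted) = (3/2)·(1 − 4.665/5.507) = 0.23

coefficient alpha = 0.23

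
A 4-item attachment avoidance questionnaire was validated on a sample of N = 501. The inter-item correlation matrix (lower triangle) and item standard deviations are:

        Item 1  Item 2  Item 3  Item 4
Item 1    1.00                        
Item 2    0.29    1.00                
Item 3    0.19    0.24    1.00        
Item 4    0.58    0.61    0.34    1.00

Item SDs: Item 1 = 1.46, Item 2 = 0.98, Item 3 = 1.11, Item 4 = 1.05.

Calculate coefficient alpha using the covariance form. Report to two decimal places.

α = 0.69

Σσ²ᵢ = 1.46² + 0.98² + 1.11² + 1.05² = 5.4266
Covariances σ_ij = r_ij · s_i · s_j:
  σ(Item 1,Item 2) = 0.29 × 1.46 × 0.98 = 0.4149
  σ(Item 1,Item 3) = 0.19 × 1.46 × 1.11 = 0.3079
  σ(Item 1,Item 4) = 0.58 × 1.46 × 1.05 = 0.8891
  σ(Item 2,Item 3) = 0.24 × 0.98 × 1.11 = 0.2611
  σ(Item 2,Item 4) = 0.61 × 0.98 × 1.05 = 0.6277
  σ(Item 3,Item 4) = 0.34 × 1.11 × 1.05 = 0.3963
σ²_T = Σσ²ᵢ + 2·Σσ_ij = 5.4266 + 2 × 2.8970 = 11.2206
α = (4/3)·(1 − 5.4266/11.2206) = 0.69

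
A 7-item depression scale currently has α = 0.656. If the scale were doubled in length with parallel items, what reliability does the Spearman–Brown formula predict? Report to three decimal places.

Length factor m = 2
α' = m·α / (1 + (m−1)·α)
   = 2 × 0.656 / (1 + (2 − 1) × 0.656)
   = 1.3120 / 1.6560 = 0.792

predicted reliability = 0.792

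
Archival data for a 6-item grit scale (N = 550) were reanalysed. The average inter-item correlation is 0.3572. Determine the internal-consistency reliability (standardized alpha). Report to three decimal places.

α = 0.769

Standardized α = k·r̄ / (1 + (k−1)·r̄) = 6 × 0.3572 / (1 + 5 × 0.3572)
  = 2.1432 / 2.7860 = 0.769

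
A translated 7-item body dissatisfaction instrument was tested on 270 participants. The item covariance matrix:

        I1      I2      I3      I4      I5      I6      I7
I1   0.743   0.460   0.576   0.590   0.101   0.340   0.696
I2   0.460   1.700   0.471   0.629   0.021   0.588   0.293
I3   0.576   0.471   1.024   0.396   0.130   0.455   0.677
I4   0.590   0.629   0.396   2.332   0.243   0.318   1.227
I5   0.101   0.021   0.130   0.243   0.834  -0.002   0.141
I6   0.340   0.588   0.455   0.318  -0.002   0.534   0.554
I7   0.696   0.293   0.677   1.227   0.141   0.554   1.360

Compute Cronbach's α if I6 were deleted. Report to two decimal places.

Remaining items: I1, I2, I3, I4, I5, I7 (k = 6).
Σσ²ᵢ = 0.743 + 1.700 + 1.024 + 2.332 + 0.834 + 1.360 = 7.993
Var(T) = 7.993 + 2 × 6.651 = 21.295
α (item deleted) = (6/5)·(1 − 7.993/21.295) = 0.75

α = 0.75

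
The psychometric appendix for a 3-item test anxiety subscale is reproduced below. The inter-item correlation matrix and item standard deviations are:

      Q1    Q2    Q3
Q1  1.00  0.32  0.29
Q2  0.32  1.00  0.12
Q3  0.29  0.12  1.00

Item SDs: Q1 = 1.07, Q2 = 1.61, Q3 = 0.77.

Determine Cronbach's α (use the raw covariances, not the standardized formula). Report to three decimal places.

Σσ²ᵢ = 1.07² + 1.61² + 0.77² = 4.3299
Covariances σ_ij = r_ij · s_i · s_j:
  σ(Q1,Q2) = 0.32 × 1.07 × 1.61 = 0.5513
  σ(Q1,Q3) = 0.29 × 1.07 × 0.77 = 0.2389
  σ(Q2,Q3) = 0.12 × 1.61 × 0.77 = 0.1488
σ²_T = Σσ²ᵢ + 2·Σσ_ij = 4.3299 + 2 × 0.9390 = 6.2079
α = (3/2)·(1 − 4.3299/6.2079) = 0.454

α = 0.454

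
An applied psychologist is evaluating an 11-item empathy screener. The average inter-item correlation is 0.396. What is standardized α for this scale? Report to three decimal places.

Standardized α = k·r̄ / (1 + (k−1)·r̄) = 11 × 0.396 / (1 + 10 × 0.396)
  = 4.3560 / 4.9600 = 0.878

standardized α = 0.878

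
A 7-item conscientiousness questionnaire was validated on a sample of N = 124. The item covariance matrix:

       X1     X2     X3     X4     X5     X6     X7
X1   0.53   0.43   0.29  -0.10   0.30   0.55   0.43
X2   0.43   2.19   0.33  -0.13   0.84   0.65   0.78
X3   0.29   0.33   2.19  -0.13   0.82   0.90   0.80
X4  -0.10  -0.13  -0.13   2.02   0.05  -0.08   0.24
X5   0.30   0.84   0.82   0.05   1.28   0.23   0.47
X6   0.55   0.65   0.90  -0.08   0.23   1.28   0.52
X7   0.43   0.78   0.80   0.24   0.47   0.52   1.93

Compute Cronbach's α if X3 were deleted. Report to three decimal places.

Remaining items: X1, X2, X4, X5, X6, X7 (k = 6).
sum of item variances = 0.53 + 2.19 + 2.02 + 1.28 + 1.28 + 1.93 = 9.23
σ²_T = 9.23 + 2 × 5.18 = 19.59
α (item deleted) = (6/5)·(1 − 9.23/19.59) = 0.635

α = 0.635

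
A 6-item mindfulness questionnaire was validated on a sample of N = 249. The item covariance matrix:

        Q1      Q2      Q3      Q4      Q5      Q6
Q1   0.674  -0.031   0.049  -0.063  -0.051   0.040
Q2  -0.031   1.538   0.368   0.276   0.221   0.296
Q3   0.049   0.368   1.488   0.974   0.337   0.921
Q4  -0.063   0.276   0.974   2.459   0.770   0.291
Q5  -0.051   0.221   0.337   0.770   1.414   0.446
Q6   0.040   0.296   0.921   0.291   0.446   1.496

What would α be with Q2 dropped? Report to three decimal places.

Remaining items: Q1, Q3, Q4, Q5, Q6 (k = 5).
ΣVar(i) = 0.674 + 1.488 + 2.459 + 1.414 + 1.496 = 7.531
σ²_T = 7.531 + 2 × 3.714 = 14.959
α (item deleted) = (5/4)·(1 − 7.531/14.959) = 0.621

α = 0.621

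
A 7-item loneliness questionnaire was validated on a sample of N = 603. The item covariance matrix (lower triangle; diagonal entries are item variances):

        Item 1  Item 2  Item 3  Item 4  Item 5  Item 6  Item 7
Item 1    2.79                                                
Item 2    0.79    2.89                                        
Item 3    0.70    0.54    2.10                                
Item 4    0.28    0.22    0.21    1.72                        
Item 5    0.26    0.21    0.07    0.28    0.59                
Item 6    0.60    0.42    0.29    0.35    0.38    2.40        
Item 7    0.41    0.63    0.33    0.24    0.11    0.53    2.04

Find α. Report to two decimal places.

α = 0.61

Σσᵢ² = 2.79 + 2.89 + 2.10 + 1.72 + 0.59 + 2.40 + 2.04 = 14.53
Σ_{i<j} σ_ij = 7.85
σ²_total = 14.53 + 2 × 7.85 = 30.23
α = (k/(k−1))·(1 − Σσᵢ²/σ²_total) = (7/6)·(1 − 14.53/30.23) = 0.61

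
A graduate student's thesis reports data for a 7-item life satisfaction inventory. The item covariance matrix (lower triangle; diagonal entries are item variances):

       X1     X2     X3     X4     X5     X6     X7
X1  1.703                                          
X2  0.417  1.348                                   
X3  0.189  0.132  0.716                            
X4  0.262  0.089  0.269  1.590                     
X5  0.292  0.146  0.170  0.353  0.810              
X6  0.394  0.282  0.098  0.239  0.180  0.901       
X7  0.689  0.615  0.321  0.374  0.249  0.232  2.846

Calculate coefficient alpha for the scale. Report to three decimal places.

coefficient alpha = 0.638

sum of item variances = 1.703 + 1.348 + 0.716 + 1.590 + 0.810 + 0.901 + 2.846 = 9.914
Sum of the distinct covariances = 5.992
σ²_T = 9.914 + 2 × 5.992 = 21.898
α = (k/(k−1))·(1 − sum of item variances/σ²_T) = (7/6)·(1 − 9.914/21.898) = 0.638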